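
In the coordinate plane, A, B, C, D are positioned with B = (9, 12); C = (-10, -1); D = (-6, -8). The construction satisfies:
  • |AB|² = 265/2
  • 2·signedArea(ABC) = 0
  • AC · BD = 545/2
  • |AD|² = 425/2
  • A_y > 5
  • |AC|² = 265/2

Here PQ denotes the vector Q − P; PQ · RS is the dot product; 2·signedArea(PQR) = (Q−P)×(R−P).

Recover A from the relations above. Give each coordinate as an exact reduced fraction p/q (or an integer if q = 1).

1. A_x = -1/2  [2·signedArea(ABC) = 0 ∩ AC · BD = 545/2]
2. A_y = 11/2  [2·signedArea(ABC) = 0 ∩ AC · BD = 545/2]
   → A = (-1/2, 11/2)

A = (-1/2, 11/2)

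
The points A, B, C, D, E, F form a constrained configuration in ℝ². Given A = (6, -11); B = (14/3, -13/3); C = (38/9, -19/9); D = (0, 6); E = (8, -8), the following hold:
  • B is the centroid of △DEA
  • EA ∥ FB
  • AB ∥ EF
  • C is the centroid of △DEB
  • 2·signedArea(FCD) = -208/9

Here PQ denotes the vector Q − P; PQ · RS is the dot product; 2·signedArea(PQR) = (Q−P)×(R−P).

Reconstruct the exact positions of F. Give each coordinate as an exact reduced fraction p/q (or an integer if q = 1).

F = (20/3, -4/3)

1. F_x = 20/3  [EA ∥ FB ∩ AB ∥ EF]
2. F_y = -4/3  [EA ∥ FB ∩ AB ∥ EF]
   → F = (20/3, -4/3)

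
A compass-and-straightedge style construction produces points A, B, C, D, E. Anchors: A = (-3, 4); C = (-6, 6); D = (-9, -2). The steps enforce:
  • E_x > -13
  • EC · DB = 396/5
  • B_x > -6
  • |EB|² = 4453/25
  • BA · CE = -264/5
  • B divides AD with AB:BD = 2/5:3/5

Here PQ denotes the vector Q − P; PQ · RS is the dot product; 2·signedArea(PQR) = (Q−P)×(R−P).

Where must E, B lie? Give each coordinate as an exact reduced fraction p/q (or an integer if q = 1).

B = (-27/5, 8/5)
E = (-12, -10)

1. B_x = -27/5  [B divides AD with AB:BD = 2/5:3/5]
2. B_y = 8/5  [B divides AD with AB:BD = 2/5:3/5]
   → B = (-27/5, 8/5)
3. E_x = -12  [line -18/5·x + -18/5·y + -396/5 = 0 ∩ |EB|² = 4453/25]
4. E_y = -10  [line -18/5·x + -18/5·y + -396/5 = 0 ∩ |EB|² = 4453/25]
   → E = (-12, -10)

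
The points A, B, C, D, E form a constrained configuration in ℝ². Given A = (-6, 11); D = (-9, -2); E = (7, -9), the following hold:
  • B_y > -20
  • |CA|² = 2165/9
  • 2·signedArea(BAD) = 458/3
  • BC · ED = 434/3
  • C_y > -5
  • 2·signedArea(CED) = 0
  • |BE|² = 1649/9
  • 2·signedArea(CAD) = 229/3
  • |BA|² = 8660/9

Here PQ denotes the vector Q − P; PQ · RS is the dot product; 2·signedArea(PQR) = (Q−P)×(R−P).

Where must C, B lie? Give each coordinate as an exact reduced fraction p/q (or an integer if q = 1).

B = (-4/3, -59/3)
C = (-11/3, -13/3)

1. C_x = -11/3  [2·signedArea(CED) = 0 ∩ 2·signedArea(CAD) = 229/3]
2. C_y = -13/3  [2·signedArea(CED) = 0 ∩ 2·signedArea(CAD) = 229/3]
   → C = (-11/3, -13/3)
3. B_x = -4/3  [2·signedArea(BAD) = 458/3 ∩ BC · ED = 434/3]
4. B_y = -59/3  [2·signedArea(BAD) = 458/3 ∩ BC · ED = 434/3]
   → B = (-4/3, -59/3)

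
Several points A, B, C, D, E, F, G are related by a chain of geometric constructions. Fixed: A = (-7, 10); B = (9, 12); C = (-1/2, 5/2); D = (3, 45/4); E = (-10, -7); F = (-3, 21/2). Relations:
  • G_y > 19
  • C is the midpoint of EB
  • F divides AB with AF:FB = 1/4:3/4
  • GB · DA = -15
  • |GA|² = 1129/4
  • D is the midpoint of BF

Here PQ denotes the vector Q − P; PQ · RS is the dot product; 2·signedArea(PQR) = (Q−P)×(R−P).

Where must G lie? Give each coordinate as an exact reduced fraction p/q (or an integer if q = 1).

1. G_x = 13/2  [line 10·x + 5/4·y + -90 = 0 ∩ |GA|² = 1129/4]
2. G_y = 20  [line 10·x + 5/4·y + -90 = 0 ∩ |GA|² = 1129/4]
   → G = (13/2, 20)

G = (13/2, 20)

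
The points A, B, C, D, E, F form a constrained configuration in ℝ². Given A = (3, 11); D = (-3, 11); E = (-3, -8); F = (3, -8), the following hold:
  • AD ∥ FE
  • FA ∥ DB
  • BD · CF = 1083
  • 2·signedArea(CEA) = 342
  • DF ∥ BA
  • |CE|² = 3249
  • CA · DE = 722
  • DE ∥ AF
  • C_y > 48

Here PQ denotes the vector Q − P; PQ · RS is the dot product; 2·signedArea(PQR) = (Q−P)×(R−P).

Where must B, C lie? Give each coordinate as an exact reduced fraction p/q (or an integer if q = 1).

1. B_x = -3  [DF ∥ BA ∩ FA ∥ DB]
2. B_y = 30  [DF ∥ BA ∩ FA ∥ DB]
   → B = (-3, 30)
3. C_x = -3  [2·signedArea(CEA) = 342 ∩ CA · DE = 722]
4. C_y = 49  [2·signedArea(CEA) = 342 ∩ CA · DE = 722]
   → C = (-3, 49)

B = (-3, 30)
C = (-3, 49)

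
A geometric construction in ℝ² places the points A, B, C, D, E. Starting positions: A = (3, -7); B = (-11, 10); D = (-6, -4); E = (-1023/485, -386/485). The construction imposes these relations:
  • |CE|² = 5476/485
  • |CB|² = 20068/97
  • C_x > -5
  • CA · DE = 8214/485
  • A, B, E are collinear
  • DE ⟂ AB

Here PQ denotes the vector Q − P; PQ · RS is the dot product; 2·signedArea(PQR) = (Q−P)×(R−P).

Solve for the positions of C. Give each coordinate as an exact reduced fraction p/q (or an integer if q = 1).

1. C_x = -2281/485  [line -1887/485·x + -1554/485·y + -13431/485 = 0 ∩ |CB|² = 20068/97]
2. C_y = -1422/485  [line -1887/485·x + -1554/485·y + -13431/485 = 0 ∩ |CB|² = 20068/97]
   → C = (-2281/485, -1422/485)

C = (-2281/485, -1422/485)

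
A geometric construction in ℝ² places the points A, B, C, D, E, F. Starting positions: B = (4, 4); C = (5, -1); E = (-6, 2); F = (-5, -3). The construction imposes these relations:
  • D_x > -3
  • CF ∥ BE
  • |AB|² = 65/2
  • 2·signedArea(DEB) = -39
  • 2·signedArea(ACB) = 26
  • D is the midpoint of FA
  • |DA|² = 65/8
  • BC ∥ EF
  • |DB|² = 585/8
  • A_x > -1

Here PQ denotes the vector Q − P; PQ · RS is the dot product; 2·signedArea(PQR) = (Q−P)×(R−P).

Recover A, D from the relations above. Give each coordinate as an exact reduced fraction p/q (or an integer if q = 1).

A = (-1/2, 1/2)
D = (-11/4, -5/4)

1. A_x = -1/2  [line -5·x + -1·y + -2 = 0 ∩ |AB|² = 65/2]
2. A_y = 1/2  [line -5·x + -1·y + -2 = 0 ∩ |AB|² = 65/2]
   → A = (-1/2, 1/2)
3. D_x = -11/4  [D is the midpoint of FA]
4. D_y = -5/4  [D is the midpoint of FA]
   → D = (-11/4, -5/4)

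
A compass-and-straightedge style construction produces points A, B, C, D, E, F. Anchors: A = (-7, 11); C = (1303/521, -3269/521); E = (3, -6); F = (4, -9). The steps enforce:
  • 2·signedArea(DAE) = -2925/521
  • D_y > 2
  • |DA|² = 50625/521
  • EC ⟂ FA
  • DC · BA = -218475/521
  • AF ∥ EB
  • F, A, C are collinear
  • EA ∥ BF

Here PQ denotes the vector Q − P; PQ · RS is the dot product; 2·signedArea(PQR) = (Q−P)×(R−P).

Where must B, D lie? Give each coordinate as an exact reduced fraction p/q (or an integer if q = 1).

B = (14, -26)
D = (-1172/521, 1231/521)

1. B_x = 14  [EA ∥ BF ∩ AF ∥ EB]
2. B_y = -26  [EA ∥ BF ∩ AF ∥ EB]
   → B = (14, -26)
3. D_x = -1172/521  [DC · BA = -218475/521 ∩ 2·signedArea(DAE) = -2925/521]
4. D_y = 1231/521  [DC · BA = -218475/521 ∩ 2·signedArea(DAE) = -2925/521]
   → D = (-1172/521, 1231/521)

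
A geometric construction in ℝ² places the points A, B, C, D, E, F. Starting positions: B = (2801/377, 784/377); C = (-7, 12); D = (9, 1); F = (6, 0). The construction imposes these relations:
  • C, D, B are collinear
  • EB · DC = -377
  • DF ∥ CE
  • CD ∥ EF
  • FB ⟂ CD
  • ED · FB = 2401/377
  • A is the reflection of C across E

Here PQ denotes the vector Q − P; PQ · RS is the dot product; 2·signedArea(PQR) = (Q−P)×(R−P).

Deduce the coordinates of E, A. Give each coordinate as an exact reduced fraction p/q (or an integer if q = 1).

A = (-13, 10)
E = (-10, 11)

1. E_x = -10  [CD ∥ EF ∩ DF ∥ CE]
2. E_y = 11  [CD ∥ EF ∩ DF ∥ CE]
   → E = (-10, 11)
3. A_x = -13  [A is the reflection of C across E]
4. A_y = 10  [A is the reflection of C across E]
   → A = (-13, 10)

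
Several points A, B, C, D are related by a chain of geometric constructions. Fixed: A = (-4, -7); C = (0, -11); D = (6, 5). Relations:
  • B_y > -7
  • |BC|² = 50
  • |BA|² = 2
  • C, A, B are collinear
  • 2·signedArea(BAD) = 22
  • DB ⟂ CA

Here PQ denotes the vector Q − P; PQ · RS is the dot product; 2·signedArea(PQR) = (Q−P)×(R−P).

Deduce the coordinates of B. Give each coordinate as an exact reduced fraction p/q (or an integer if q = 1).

B = (-5, -6)

1. B_x = -5  [C, A, B are collinear ∩ DB ⟂ CA]
2. B_y = -6  [C, A, B are collinear ∩ DB ⟂ CA]
   → B = (-5, -6)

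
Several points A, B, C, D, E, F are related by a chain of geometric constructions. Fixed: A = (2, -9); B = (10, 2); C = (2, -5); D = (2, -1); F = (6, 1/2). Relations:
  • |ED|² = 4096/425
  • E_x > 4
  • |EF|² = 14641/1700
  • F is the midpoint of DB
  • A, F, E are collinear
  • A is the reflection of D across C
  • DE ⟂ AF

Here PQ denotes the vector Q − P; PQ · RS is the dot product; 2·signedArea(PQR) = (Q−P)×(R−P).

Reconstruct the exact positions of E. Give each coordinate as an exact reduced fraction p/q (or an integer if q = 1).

1. E_x = 2066/425  [A, F, E are collinear ∩ DE ⟂ AF]
2. E_y = -937/425  [A, F, E are collinear ∩ DE ⟂ AF]
   → E = (2066/425, -937/425)

E = (2066/425, -937/425)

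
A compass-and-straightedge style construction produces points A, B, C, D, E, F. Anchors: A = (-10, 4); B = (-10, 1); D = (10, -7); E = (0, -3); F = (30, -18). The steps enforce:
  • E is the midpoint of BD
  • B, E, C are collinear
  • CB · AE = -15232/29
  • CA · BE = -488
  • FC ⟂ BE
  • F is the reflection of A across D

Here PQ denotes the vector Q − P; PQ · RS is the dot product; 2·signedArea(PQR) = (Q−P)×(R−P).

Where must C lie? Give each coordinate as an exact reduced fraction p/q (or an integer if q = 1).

C = (900/29, -447/29)

1. C_x = 900/29  [B, E, C are collinear ∩ FC ⟂ BE]
2. C_y = -447/29  [B, E, C are collinear ∩ FC ⟂ BE]
   → C = (900/29, -447/29)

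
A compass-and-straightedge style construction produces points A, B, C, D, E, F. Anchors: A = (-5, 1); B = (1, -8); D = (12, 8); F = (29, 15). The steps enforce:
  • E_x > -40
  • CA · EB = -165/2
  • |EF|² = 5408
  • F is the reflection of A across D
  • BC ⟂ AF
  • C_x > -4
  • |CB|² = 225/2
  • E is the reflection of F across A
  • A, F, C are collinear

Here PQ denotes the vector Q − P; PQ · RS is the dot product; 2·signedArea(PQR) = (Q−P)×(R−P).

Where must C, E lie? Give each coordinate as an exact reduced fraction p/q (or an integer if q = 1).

C = (-79/26, 47/26)
E = (-39, -13)

1. C_x = -79/26  [A, F, C are collinear ∩ BC ⟂ AF]
2. C_y = 47/26  [A, F, C are collinear ∩ BC ⟂ AF]
   → C = (-79/26, 47/26)
3. E_x = -39  [E is the reflection of F across A]
4. E_y = -13  [E is the reflection of F across A]
   → E = (-39, -13)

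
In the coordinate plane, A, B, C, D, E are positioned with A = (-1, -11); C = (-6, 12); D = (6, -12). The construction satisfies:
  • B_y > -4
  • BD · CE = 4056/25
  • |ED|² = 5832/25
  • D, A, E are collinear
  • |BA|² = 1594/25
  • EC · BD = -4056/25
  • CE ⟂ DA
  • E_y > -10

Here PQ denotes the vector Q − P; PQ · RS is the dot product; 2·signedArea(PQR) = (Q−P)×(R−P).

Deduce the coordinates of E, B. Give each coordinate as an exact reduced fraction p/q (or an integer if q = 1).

B = (-76/25, -82/25)
E = (-228/25, -246/25)

1. E_x = -228/25  [D, A, E are collinear ∩ CE ⟂ DA]
2. E_y = -246/25  [D, A, E are collinear ∩ CE ⟂ DA]
   → E = (-228/25, -246/25)
3. B_x = -76/25  [line 78/25·x + 546/25·y + 2028/25 = 0 ∩ |BA|² = 1594/25]
4. B_y = -82/25  [line 78/25·x + 546/25·y + 2028/25 = 0 ∩ |BA|² = 1594/25]
   → B = (-76/25, -82/25)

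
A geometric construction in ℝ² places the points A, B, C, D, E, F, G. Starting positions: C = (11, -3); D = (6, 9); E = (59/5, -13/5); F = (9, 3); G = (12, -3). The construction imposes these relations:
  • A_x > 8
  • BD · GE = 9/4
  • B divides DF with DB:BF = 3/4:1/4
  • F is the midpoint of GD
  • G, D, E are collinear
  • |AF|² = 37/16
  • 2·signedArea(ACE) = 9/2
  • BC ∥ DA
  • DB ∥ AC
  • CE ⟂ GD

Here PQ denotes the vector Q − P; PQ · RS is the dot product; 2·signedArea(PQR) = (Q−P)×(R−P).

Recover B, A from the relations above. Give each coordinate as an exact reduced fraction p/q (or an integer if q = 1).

A = (35/4, 3/2)
B = (33/4, 9/2)

1. B_x = 33/4  [B divides DF with DB:BF = 3/4:1/4]
2. B_y = 9/2  [B divides DF with DB:BF = 3/4:1/4]
   → B = (33/4, 9/2)
3. A_x = 35/4  [DB ∥ AC ∩ BC ∥ DA]
4. A_y = 3/2  [DB ∥ AC ∩ BC ∥ DA]
   → A = (35/4, 3/2)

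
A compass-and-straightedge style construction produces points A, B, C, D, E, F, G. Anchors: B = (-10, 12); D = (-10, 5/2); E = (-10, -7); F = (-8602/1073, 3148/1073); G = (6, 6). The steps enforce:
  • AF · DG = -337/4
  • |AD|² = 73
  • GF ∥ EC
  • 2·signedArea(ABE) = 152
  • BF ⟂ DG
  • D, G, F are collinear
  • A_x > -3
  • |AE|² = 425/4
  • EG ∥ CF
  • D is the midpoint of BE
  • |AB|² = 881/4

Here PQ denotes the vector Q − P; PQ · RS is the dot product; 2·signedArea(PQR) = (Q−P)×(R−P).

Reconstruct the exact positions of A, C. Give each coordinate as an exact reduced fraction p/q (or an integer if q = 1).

1. A_x = -2  [2·signedArea(ABE) = 152 ∩ AF · DG = -337/4]
2. A_y = -1/2  [2·signedArea(ABE) = 152 ∩ AF · DG = -337/4]
   → A = (-2, -1/2)
3. C_x = -25770/1073  [EG ∥ CF ∩ GF ∥ EC]
4. C_y = -10801/1073  [EG ∥ CF ∩ GF ∥ EC]
   → C = (-25770/1073, -10801/1073)

A = (-2, -1/2)
C = (-25770/1073, -10801/1073)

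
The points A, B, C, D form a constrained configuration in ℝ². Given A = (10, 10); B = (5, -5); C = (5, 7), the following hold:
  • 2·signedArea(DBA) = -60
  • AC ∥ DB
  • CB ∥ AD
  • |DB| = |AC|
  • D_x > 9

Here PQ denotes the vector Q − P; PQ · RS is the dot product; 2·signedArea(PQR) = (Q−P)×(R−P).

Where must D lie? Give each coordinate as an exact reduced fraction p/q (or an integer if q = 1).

1. D_x = 10  [AC ∥ DB ∩ CB ∥ AD]
2. D_y = -2  [AC ∥ DB ∩ CB ∥ AD]
   → D = (10, -2)

D = (10, -2)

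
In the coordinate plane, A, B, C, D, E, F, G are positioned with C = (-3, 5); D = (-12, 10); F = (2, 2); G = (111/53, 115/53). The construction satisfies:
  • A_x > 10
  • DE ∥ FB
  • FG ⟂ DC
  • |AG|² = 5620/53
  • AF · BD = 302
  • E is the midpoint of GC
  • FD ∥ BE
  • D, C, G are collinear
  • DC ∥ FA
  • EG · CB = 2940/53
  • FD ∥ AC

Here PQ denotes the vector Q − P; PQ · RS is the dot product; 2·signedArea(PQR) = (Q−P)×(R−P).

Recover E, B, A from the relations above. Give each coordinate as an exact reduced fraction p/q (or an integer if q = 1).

1. E_x = -24/53  [E is the midpoint of GC]
2. E_y = 190/53  [E is the midpoint of GC]
   → E = (-24/53, 190/53)
3. B_x = 718/53  [FD ∥ BE ∩ DE ∥ FB]
4. B_y = -234/53  [FD ∥ BE ∩ DE ∥ FB]
   → B = (718/53, -234/53)
5. A_x = 11  [FD ∥ AC ∩ DC ∥ FA]
6. A_y = -3  [FD ∥ AC ∩ DC ∥ FA]
   → A = (11, -3)

A = (11, -3)
B = (718/53, -234/53)
E = (-24/53, 190/53)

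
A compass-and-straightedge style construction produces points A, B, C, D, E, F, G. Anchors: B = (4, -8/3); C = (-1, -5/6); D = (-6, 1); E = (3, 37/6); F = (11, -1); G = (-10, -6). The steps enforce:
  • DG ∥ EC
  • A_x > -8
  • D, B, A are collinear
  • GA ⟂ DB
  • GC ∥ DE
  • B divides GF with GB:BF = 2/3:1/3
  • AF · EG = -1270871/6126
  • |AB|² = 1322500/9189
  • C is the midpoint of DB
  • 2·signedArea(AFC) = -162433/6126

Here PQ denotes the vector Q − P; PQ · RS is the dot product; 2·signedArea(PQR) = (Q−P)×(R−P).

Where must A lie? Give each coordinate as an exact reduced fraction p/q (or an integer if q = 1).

1. A_x = -7416/1021  [D, B, A are collinear ∩ GA ⟂ DB]
2. A_y = 1494/1021  [D, B, A are collinear ∩ GA ⟂ DB]
   → A = (-7416/1021, 1494/1021)

A = (-7416/1021, 1494/1021)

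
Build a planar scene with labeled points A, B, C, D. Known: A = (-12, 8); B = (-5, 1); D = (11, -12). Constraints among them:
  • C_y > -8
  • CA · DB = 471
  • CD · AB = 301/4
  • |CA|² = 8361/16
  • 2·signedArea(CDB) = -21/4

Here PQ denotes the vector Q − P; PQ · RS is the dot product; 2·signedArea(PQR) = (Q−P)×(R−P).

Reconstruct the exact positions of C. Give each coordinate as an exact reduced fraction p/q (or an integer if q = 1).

C = (21/4, -7)

1. C_x = 21/4  [CA · DB = 471 ∩ 2·signedArea(CDB) = -21/4]
2. C_y = -7  [CA · DB = 471 ∩ 2·signedArea(CDB) = -21/4]
   → C = (21/4, -7)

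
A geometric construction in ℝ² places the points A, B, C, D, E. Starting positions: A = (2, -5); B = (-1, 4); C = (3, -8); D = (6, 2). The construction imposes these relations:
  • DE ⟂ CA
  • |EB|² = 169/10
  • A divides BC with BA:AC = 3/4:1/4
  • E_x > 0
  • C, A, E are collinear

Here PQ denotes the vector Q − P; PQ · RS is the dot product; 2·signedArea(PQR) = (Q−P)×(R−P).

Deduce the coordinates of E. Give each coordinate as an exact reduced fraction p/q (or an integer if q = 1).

E = (3/10, 1/10)

1. E_x = 3/10  [C, A, E are collinear ∩ DE ⟂ CA]
2. E_y = 1/10  [C, A, E are collinear ∩ DE ⟂ CA]
   → E = (3/10, 1/10)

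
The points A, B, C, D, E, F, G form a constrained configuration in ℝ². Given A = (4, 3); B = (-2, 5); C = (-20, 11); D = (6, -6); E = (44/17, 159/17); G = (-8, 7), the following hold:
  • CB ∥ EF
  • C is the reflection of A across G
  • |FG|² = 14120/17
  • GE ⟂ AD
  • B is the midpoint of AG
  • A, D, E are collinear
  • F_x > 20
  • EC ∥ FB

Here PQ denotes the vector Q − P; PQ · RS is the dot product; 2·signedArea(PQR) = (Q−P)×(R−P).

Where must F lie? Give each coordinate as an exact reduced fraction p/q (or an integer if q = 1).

F = (350/17, 57/17)

1. F_x = 350/17  [EC ∥ FB ∩ CB ∥ EF]
2. F_y = 57/17  [EC ∥ FB ∩ CB ∥ EF]
   → F = (350/17, 57/17)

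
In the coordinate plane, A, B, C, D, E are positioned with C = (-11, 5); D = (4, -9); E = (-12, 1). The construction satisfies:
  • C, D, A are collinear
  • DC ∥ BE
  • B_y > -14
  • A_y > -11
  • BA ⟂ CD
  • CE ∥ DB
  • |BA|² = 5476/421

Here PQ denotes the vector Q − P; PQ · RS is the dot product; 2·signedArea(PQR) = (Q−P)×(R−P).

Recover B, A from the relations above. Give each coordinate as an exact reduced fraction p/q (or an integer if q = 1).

A = (2299/421, -4363/421)
B = (3, -13)

1. B_x = 3  [DC ∥ BE ∩ CE ∥ DB]
2. B_y = -13  [DC ∥ BE ∩ CE ∥ DB]
   → B = (3, -13)
3. A_x = 2299/421  [C, D, A are collinear ∩ BA ⟂ CD]
4. A_y = -4363/421  [C, D, A are collinear ∩ BA ⟂ CD]
   → A = (2299/421, -4363/421)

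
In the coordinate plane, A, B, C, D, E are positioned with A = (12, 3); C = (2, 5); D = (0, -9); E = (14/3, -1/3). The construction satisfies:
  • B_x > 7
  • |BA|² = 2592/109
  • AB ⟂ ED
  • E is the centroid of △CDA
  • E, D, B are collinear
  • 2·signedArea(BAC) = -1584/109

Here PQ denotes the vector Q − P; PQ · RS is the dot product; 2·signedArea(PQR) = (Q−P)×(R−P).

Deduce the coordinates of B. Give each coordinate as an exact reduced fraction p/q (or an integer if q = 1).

1. B_x = 840/109  [E, D, B are collinear ∩ AB ⟂ ED]
2. B_y = 579/109  [E, D, B are collinear ∩ AB ⟂ ED]
   → B = (840/109, 579/109)

B = (840/109, 579/109)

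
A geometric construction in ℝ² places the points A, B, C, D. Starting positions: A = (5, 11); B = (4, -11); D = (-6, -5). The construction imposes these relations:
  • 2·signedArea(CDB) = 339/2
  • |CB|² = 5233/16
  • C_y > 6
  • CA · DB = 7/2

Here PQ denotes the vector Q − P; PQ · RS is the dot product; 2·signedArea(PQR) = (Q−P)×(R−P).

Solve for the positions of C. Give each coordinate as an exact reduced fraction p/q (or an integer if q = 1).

C = (9/4, 7)

1. C_x = 9/4  [CA · DB = 7/2 ∩ 2·signedArea(CDB) = 339/2]
2. C_y = 7  [CA · DB = 7/2 ∩ 2·signedArea(CDB) = 339/2]
   → C = (9/4, 7)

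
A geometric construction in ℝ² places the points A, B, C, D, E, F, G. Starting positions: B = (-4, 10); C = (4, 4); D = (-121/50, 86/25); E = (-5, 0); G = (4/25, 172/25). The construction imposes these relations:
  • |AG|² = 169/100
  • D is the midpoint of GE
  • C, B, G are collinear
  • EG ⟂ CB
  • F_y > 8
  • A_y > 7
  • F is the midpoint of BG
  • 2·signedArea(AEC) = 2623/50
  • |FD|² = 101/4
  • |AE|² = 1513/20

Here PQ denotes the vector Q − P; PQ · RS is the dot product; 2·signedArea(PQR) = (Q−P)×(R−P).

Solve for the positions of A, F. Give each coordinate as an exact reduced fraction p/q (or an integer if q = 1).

1. A_x = -22/25  [line -4·x + 9·y + -3623/50 = 0 ∩ |AE|² = 1513/20]
2. A_y = 383/50  [line -4·x + 9·y + -3623/50 = 0 ∩ |AE|² = 1513/20]
   → A = (-22/25, 383/50)
3. F_x = -48/25  [F is the midpoint of BG]
4. F_y = 211/25  [F is the midpoint of BG]
   → F = (-48/25, 211/25)

A = (-22/25, 383/50)
F = (-48/25, 211/25)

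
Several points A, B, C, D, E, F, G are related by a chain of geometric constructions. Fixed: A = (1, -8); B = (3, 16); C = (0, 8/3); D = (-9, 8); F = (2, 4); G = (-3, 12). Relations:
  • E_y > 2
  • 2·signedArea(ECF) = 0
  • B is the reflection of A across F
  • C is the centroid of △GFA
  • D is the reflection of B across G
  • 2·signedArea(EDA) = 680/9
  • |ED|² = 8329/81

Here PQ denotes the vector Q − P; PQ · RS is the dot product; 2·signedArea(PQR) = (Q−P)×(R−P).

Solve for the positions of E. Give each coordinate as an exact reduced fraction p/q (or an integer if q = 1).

1. E_x = -2/3  [2·signedArea(ECF) = 0 ∩ 2·signedArea(EDA) = 680/9]
2. E_y = 20/9  [2·signedArea(ECF) = 0 ∩ 2·signedArea(EDA) = 680/9]
   → E = (-2/3, 20/9)

E = (-2/3, 20/9)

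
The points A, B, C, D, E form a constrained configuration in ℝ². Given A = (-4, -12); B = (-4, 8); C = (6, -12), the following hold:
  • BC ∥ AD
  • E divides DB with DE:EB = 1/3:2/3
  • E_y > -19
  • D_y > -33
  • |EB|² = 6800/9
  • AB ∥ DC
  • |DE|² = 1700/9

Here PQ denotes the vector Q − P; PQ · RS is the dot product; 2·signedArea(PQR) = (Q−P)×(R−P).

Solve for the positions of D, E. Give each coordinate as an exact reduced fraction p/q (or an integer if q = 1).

1. D_x = 6  [AB ∥ DC ∩ BC ∥ AD]
2. D_y = -32  [AB ∥ DC ∩ BC ∥ AD]
   → D = (6, -32)
3. E_x = 8/3  [E divides DB with DE:EB = 1/3:2/3]
4. E_y = -56/3  [E divides DB with DE:EB = 1/3:2/3]
   → E = (8/3, -56/3)

D = (6, -32)
E = (8/3, -56/3)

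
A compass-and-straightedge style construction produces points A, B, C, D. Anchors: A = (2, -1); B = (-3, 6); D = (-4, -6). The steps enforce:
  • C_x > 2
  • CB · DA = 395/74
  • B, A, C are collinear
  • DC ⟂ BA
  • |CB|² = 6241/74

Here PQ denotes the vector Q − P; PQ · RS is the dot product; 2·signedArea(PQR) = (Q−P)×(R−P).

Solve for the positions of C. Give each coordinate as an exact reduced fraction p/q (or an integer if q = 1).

1. C_x = 173/74  [B, A, C are collinear ∩ DC ⟂ BA]
2. C_y = -109/74  [B, A, C are collinear ∩ DC ⟂ BA]
   → C = (173/74, -109/74)

C = (173/74, -109/74)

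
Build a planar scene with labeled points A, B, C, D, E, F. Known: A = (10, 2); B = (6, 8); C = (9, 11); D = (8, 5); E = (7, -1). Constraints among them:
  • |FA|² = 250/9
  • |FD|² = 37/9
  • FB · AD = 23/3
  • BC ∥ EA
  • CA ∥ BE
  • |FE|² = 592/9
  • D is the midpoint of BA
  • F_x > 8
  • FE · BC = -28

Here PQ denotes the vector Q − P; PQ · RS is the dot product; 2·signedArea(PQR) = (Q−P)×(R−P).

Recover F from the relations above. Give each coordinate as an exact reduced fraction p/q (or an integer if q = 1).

1. F_x = 25/3  [FB · AD = 23/3 ∩ FE · BC = -28]
2. F_y = 7  [FB · AD = 23/3 ∩ FE · BC = -28]
   → F = (25/3, 7)

F = (25/3, 7)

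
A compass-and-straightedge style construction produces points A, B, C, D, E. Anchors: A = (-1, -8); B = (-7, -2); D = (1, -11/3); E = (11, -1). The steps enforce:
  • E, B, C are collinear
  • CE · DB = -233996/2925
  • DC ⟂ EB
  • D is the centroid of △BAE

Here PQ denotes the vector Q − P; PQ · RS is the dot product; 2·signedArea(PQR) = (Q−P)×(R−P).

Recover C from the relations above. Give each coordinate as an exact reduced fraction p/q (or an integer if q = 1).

1. C_x = 287/325  [E, B, C are collinear ∩ DC ⟂ EB]
2. C_y = -1523/975  [E, B, C are collinear ∩ DC ⟂ EB]
   → C = (287/325, -1523/975)

C = (287/325, -1523/975)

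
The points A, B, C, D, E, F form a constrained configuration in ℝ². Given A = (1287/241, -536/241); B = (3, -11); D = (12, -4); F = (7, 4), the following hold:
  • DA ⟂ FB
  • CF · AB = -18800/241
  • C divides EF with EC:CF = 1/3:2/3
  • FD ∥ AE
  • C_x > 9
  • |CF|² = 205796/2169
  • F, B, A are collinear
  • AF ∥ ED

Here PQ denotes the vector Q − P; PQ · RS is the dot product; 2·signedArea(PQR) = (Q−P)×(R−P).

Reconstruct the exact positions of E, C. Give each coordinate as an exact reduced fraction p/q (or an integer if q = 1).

1. E_x = 2492/241  [AF ∥ ED ∩ FD ∥ AE]
2. E_y = -2464/241  [AF ∥ ED ∩ FD ∥ AE]
   → E = (2492/241, -2464/241)
3. C_x = 6671/723  [C divides EF with EC:CF = 1/3:2/3]
4. C_y = -3964/723  [C divides EF with EC:CF = 1/3:2/3]
   → C = (6671/723, -3964/723)

C = (6671/723, -3964/723)
E = (2492/241, -2464/241)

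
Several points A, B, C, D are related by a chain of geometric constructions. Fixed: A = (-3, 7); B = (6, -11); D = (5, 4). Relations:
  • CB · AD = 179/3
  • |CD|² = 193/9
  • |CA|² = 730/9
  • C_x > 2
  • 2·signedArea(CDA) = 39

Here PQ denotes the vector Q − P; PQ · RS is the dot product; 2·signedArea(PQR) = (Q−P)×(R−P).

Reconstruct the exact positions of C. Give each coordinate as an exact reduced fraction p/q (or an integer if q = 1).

1. C_x = 8/3  [2·signedArea(CDA) = 39 ∩ CB · AD = 179/3]
2. C_y = 0  [2·signedArea(CDA) = 39 ∩ CB · AD = 179/3]
   → C = (8/3, 0)

C = (8/3, 0)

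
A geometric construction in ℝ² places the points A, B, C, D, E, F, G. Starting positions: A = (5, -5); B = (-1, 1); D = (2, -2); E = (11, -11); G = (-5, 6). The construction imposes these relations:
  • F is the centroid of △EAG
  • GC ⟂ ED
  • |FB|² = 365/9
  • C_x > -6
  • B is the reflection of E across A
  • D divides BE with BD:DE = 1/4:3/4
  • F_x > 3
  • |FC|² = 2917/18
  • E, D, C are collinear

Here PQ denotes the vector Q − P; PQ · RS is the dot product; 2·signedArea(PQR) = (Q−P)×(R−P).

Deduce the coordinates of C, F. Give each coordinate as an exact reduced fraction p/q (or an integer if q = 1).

1. C_x = -11/2  [E, D, C are collinear ∩ GC ⟂ ED]
2. C_y = 11/2  [E, D, C are collinear ∩ GC ⟂ ED]
   → C = (-11/2, 11/2)
3. F_x = 11/3  [F is the centroid of △EAG]
4. F_y = -10/3  [F is the centroid of △EAG]
   → F = (11/3, -10/3)

C = (-11/2, 11/2)
F = (11/3, -10/3)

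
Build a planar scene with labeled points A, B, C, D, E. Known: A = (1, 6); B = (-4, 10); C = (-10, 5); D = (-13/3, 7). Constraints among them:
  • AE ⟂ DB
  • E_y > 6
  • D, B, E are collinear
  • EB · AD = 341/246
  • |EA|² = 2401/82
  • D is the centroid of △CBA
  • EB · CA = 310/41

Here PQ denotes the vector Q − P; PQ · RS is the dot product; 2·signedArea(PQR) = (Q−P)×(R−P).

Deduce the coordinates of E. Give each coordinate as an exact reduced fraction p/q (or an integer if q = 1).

E = (-359/82, 541/82)

1. E_x = -359/82  [D, B, E are collinear ∩ AE ⟂ DB]
2. E_y = 541/82  [D, B, E are collinear ∩ AE ⟂ DB]
   → E = (-359/82, 541/82)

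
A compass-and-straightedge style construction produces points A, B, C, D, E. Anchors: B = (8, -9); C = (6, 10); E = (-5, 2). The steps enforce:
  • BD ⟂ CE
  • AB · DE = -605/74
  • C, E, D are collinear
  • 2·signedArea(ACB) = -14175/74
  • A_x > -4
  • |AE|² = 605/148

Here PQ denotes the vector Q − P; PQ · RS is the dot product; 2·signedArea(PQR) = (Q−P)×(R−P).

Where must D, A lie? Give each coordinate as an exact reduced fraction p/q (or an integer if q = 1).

A = (-249/74, 118/37)
D = (-64/37, 162/37)

1. D_x = -64/37  [C, E, D are collinear ∩ BD ⟂ CE]
2. D_y = 162/37  [C, E, D are collinear ∩ BD ⟂ CE]
   → D = (-64/37, 162/37)
3. A_x = -249/74  [2·signedArea(ACB) = -14175/74 ∩ AB · DE = -605/74]
4. A_y = 118/37  [2·signedArea(ACB) = -14175/74 ∩ AB · DE = -605/74]
   → A = (-249/74, 118/37)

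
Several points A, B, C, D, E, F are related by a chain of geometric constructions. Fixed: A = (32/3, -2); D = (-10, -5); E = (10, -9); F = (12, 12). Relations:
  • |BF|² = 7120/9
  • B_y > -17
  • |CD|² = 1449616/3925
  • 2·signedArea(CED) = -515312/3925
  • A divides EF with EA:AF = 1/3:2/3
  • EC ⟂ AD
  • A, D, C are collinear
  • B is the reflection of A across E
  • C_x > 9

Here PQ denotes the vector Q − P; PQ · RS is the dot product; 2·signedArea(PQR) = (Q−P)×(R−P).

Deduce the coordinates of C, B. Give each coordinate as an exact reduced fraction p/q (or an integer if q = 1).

B = (28/3, -16)
C = (35398/3925, -8789/3925)

1. C_x = 35398/3925  [A, D, C are collinear ∩ EC ⟂ AD]
2. C_y = -8789/3925  [A, D, C are collinear ∩ EC ⟂ AD]
   → C = (35398/3925, -8789/3925)
3. B_x = 28/3  [B is the reflection of A across E]
4. B_y = -16  [B is the reflection of A across E]
   → B = (28/3, -16)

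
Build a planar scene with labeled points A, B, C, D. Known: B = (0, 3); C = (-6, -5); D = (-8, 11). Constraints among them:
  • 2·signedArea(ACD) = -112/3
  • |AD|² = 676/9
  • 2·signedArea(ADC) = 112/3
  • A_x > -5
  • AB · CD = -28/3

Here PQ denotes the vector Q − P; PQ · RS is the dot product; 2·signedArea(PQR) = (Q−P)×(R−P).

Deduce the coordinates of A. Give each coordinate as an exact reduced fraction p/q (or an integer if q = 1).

A = (-14/3, 3)

1. A_x = -14/3  [2·signedArea(ACD) = -112/3 ∩ AB · CD = -28/3]
2. A_y = 3  [2·signedArea(ACD) = -112/3 ∩ AB · CD = -28/3]
   → A = (-14/3, 3)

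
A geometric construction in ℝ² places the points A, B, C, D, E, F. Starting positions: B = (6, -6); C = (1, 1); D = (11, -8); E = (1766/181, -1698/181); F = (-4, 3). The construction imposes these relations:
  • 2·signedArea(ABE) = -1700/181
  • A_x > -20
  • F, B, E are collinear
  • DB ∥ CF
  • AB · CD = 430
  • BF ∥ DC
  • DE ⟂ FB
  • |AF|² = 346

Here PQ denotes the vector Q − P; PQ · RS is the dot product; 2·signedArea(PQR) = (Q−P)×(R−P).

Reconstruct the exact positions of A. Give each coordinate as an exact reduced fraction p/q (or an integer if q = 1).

A = (-19, 14)

1. A_x = -19  [2·signedArea(ABE) = -1700/181 ∩ AB · CD = 430]
2. A_y = 14  [2·signedArea(ABE) = -1700/181 ∩ AB · CD = 430]
   → A = (-19, 14)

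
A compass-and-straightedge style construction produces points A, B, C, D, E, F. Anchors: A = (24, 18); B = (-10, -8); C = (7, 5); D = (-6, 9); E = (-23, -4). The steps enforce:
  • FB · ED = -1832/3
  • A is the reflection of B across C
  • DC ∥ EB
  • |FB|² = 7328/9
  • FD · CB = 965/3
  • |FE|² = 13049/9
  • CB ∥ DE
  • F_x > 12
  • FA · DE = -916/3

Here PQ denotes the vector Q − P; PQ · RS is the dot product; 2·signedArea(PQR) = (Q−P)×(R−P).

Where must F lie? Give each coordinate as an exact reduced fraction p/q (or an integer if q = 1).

F = (38/3, 28/3)

1. F_x = 38/3  [line 17·x + 13·y + -1010/3 = 0 ∩ |FE|² = 13049/9]
2. F_y = 28/3  [line 17·x + 13·y + -1010/3 = 0 ∩ |FE|² = 13049/9]
   → F = (38/3, 28/3)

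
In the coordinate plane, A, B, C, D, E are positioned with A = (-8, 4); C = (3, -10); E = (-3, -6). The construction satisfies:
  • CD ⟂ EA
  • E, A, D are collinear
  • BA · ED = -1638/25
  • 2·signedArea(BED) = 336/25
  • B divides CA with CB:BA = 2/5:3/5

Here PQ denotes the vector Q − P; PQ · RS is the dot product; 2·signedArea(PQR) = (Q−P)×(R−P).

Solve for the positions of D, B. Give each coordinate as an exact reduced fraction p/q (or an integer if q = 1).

B = (-7/5, -22/5)
D = (-1/5, -58/5)

1. D_x = -1/5  [E, A, D are collinear ∩ CD ⟂ EA]
2. D_y = -58/5  [E, A, D are collinear ∩ CD ⟂ EA]
   → D = (-1/5, -58/5)
3. B_x = -7/5  [B divides CA with CB:BA = 2/5:3/5]
4. B_y = -22/5  [B divides CA with CB:BA = 2/5:3/5]
   → B = (-7/5, -22/5)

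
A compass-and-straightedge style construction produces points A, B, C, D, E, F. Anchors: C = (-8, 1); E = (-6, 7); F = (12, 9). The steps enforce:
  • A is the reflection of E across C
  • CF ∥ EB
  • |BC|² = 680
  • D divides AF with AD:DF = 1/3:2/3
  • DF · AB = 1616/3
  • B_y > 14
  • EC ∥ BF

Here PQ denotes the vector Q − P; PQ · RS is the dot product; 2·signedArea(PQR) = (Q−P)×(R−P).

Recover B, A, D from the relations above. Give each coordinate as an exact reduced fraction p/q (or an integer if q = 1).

A = (-10, -5)
B = (14, 15)
D = (-8/3, -1/3)

1. B_x = 14  [EC ∥ BF ∩ CF ∥ EB]
2. B_y = 15  [EC ∥ BF ∩ CF ∥ EB]
   → B = (14, 15)
3. A_x = -10  [A is the reflection of E across C]
4. A_y = -5  [A is the reflection of E across C]
   → A = (-10, -5)
5. D_x = -8/3  [D divides AF with AD:DF = 1/3:2/3]
6. D_y = -1/3  [D divides AF with AD:DF = 1/3:2/3]
   → D = (-8/3, -1/3)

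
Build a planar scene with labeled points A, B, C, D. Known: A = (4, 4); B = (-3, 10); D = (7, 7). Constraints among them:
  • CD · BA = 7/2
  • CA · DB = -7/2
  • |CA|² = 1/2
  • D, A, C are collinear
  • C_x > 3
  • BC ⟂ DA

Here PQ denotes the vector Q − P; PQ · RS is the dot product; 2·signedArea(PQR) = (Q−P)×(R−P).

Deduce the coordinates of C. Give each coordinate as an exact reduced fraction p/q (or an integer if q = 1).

1. C_x = 7/2  [D, A, C are collinear ∩ BC ⟂ DA]
2. C_y = 7/2  [D, A, C are collinear ∩ BC ⟂ DA]
   → C = (7/2, 7/2)

C = (7/2, 7/2)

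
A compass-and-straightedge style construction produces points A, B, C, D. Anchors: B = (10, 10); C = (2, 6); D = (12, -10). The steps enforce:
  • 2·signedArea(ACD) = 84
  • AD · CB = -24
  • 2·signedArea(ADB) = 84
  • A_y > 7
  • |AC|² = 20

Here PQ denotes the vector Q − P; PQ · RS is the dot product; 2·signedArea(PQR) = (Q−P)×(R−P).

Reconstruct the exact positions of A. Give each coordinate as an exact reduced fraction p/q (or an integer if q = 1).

A = (6, 8)

1. A_x = 6  [AD · CB = -24 ∩ 2·signedArea(ADB) = 84]
2. A_y = 8  [AD · CB = -24 ∩ 2·signedArea(ADB) = 84]
   → A = (6, 8)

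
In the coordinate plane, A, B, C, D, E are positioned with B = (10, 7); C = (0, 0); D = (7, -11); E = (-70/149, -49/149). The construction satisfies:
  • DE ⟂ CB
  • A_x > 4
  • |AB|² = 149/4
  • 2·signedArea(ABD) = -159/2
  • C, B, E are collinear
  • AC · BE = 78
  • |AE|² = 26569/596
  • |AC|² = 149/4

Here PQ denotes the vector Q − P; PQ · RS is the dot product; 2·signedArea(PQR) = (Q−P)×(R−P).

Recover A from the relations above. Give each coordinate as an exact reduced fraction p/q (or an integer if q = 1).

A = (5, 7/2)

1. A_x = 5  [AC · BE = 78 ∩ 2·signedArea(ABD) = -159/2]
2. A_y = 7/2  [AC · BE = 78 ∩ 2·signedArea(ABD) = -159/2]
   → A = (5, 7/2)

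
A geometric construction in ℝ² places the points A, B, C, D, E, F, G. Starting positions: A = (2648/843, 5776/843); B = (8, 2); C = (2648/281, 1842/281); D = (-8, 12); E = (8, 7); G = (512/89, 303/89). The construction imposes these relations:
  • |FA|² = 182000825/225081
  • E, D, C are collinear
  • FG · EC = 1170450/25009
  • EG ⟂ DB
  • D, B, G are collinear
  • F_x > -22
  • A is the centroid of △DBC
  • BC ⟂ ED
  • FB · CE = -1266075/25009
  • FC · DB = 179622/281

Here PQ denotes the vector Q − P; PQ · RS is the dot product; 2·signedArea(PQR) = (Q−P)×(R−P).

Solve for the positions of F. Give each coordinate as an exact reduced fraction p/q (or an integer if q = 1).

1. F_x = -1936/89  [FG · EC = 1170450/25009 ∩ FC · DB = 179622/281]
2. F_y = 1833/89  [FG · EC = 1170450/25009 ∩ FC · DB = 179622/281]
   → F = (-1936/89, 1833/89)

F = (-1936/89, 1833/89)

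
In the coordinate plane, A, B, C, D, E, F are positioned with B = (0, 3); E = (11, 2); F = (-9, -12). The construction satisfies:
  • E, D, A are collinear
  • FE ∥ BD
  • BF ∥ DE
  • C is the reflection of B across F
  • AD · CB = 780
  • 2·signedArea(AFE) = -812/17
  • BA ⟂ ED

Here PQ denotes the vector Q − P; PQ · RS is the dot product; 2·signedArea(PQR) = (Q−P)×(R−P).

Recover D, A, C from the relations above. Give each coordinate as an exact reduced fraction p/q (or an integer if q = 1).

1. D_x = 20  [BF ∥ DE ∩ FE ∥ BD]
2. D_y = 17  [BF ∥ DE ∩ FE ∥ BD]
   → D = (20, 17)
3. A_x = 145/17  [E, D, A are collinear ∩ BA ⟂ ED]
4. A_y = -36/17  [E, D, A are collinear ∩ BA ⟂ ED]
   → A = (145/17, -36/17)
5. C_x = -18  [C is the reflection of B across F]
6. C_y = -27  [C is the reflection of B across F]
   → C = (-18, -27)

A = (145/17, -36/17)
C = (-18, -27)
D = (20, 17)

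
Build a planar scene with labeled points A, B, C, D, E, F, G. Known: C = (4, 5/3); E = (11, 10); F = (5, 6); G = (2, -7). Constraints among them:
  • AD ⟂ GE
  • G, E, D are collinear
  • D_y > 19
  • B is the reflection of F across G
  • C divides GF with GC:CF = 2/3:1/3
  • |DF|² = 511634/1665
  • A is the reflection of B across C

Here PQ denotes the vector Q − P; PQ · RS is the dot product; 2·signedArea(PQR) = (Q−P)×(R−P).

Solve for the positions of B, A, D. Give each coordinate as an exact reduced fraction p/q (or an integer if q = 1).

1. B_x = -1  [B is the reflection of F across G]
2. B_y = -20  [B is the reflection of F across G]
   → B = (-1, -20)
3. A_x = 9  [A is the reflection of B across C]
4. A_y = 70/3  [A is the reflection of B across C]
   → A = (9, 70/3)
5. D_x = 2974/185  [G, E, D are collinear ∩ AD ⟂ GE]
6. D_y = 10871/555  [G, E, D are collinear ∩ AD ⟂ GE]
   → D = (2974/185, 10871/555)

A = (9, 70/3)
B = (-1, -20)
D = (2974/185, 10871/555)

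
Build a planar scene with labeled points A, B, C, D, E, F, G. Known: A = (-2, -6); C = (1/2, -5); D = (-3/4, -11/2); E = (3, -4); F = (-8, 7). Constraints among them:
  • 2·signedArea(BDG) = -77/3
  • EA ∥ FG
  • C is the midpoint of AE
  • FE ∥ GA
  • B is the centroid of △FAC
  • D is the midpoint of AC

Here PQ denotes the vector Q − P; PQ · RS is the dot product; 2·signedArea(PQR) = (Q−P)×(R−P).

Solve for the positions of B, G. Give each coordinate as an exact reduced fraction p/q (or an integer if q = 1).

1. B_x = -19/6  [B is the centroid of △FAC]
2. B_y = -4/3  [B is the centroid of △FAC]
   → B = (-19/6, -4/3)
3. G_x = -13  [FE ∥ GA ∩ EA ∥ FG]
4. G_y = 5  [FE ∥ GA ∩ EA ∥ FG]
   → G = (-13, 5)

B = (-19/6, -4/3)
G = (-13, 5)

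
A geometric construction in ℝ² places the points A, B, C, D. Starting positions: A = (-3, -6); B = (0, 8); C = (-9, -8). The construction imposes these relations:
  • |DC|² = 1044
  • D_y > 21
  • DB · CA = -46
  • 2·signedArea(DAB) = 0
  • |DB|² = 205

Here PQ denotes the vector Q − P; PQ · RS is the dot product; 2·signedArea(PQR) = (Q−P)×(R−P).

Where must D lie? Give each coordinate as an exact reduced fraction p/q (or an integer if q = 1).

1. D_x = 3  [2·signedArea(DAB) = 0 ∩ DB · CA = -46]
2. D_y = 22  [2·signedArea(DAB) = 0 ∩ DB · CA = -46]
   → D = (3, 22)

D = (3, 22)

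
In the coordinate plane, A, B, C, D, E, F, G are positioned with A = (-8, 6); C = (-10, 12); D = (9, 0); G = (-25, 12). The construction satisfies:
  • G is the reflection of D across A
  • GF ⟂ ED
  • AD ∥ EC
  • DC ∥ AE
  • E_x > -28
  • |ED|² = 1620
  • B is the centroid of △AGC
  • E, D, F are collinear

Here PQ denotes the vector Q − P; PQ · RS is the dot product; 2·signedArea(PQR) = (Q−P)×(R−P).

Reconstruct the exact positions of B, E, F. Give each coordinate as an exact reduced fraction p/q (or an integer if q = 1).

1. B_x = -43/3  [B is the centroid of △AGC]
2. B_y = 10  [B is the centroid of △AGC]
   → B = (-43/3, 10)
3. E_x = -27  [AD ∥ EC ∩ DC ∥ AE]
4. E_y = 18  [AD ∥ EC ∩ DC ∥ AE]
   → E = (-27, 18)
5. F_x = -23  [E, D, F are collinear ∩ GF ⟂ ED]
6. F_y = 16  [E, D, F are collinear ∩ GF ⟂ ED]
   → F = (-23, 16)

B = (-43/3, 10)
E = (-27, 18)
F = (-23, 16)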